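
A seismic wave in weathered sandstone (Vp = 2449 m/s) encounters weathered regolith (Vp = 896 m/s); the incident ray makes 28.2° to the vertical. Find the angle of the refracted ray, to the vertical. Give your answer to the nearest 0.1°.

Snell's law: sin θ₂ = (V₂/V₁)·sin θ₁ = (896/2449)·sin 28.2° = 0.1729.
θ₂ = arcsin 0.1729 = 9.96° from the normal.

10.0°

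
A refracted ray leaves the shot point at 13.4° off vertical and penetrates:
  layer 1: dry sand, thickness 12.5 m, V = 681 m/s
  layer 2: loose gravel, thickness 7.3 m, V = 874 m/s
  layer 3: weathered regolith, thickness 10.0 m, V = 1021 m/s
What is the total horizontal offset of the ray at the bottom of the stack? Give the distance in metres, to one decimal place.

Apply Snell's law at each interface; in layer i the horizontal offset is hᵢ·tan θᵢ.
Layer 1: θ = 13.40°; offset = 12.5·tan 13.40° = 2.978 m.
Layer 2: sin θ = 874·sin 13.4°/681 = 0.2974, θ = 17.30°; offset = 7.3·tan 17.30° = 2.274 m.
Layer 3: sin θ = 1021·sin 13.4°/681 = 0.3475, θ = 20.33°; offset = 10.0·tan 20.33° = 3.705 m.
Total horizontal offset = 8.957 m.

9.0 m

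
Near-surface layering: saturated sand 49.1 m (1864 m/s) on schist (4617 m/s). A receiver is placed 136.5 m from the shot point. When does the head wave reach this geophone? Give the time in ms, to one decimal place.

77.8 ms

θ_c = arcsin(V₁/V₂) = arcsin(1864/4617) = 23.81°, cos θ_c = 0.9149.
Intercept time tᵢ = 2h cos θ_c / V₁ = 2·49.1·0.9149/1864 = 0.04820 s.
t = x/V₂ + tᵢ = 136.5/4617 + 0.04820 = 0.07776 s.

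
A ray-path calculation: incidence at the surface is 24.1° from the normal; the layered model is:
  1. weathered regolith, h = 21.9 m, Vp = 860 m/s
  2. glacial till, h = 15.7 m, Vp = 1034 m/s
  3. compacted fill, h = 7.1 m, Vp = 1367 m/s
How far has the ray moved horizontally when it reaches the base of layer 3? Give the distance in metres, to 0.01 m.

Apply Snell's law at each interface; in layer i the horizontal offset is hᵢ·tan θᵢ.
Layer 1: θ = 24.10°; offset = 21.9·tan 24.10° = 9.7963 m.
Layer 2: sin θ = 1034·sin 24.1°/860 = 0.4909, θ = 29.40°; offset = 15.7·tan 29.40° = 8.8475 m.
Layer 3: sin θ = 1367·sin 24.1°/860 = 0.6491, θ = 40.47°; offset = 7.1·tan 40.47° = 6.0576 m.
Summing the layer offsets gives 24.7015 m.

24.70 m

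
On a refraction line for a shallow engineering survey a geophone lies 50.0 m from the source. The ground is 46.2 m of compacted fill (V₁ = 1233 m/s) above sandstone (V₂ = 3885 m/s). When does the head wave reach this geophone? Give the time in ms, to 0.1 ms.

83.9 ms

θ_c = arcsin(V₁/V₂) = arcsin(1233/3885) = 18.50°, cos θ_c = 0.9483.
Intercept time tᵢ = 2h cos θ_c / V₁ = 2·46.2·0.9483/1233 = 0.07106 s.
t = x/V₂ + tᵢ = 50.0/3885 + 0.07106 = 0.08393 s.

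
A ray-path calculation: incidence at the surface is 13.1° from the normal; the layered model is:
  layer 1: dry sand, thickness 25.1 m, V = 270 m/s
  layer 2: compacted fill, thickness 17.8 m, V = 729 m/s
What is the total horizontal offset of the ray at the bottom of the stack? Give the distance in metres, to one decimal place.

19.6 m

p = sin θ₁/V₁ = sin 13.1°/270 = 8.3945e-04 s/m is conserved through the stack.
Layer 1: θ = 13.10°; offset = 25.1·tan 13.10° = 5.841 m.
Layer 2: sin θ = p·729 = 0.6120 → θ = 37.73°; offset = 17.8·tan 37.73° = 13.773 m.
Σ offsets = 19.614 m.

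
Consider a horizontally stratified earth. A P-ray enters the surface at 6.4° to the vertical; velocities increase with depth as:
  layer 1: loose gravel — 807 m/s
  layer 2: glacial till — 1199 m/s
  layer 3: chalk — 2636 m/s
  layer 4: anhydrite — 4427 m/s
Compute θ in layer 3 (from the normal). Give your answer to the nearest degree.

Snell's law across each interface conserves sin θ / V, so sin θ_3 = V_3·sin θ₁/V₁.
sin θ_3 = 2636 × sin 6.4° / 807 = 0.3641.
θ_3 = arcsin 0.3641 = 21.35°.

21°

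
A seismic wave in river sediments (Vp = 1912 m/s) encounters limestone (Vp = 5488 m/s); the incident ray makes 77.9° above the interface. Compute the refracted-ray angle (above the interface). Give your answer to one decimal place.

53.0°

Angle from the normal: 90° − 77.9° = 12.1°.
sin θ₁/V₁ = sin θ₂/V₂ ⇒ sin θ₂ = 5488·sin 12.1°/1912 = 5488·0.2096/1912 = 0.6017.
θ₂ = sin⁻¹(0.6017) = 36.99° (from vertical).
From the interface: 90° − 36.99° = 53.01°.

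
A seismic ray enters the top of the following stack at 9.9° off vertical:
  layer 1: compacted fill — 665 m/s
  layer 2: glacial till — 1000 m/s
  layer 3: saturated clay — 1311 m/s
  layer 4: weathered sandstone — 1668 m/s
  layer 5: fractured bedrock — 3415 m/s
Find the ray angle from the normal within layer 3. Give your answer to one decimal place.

19.8°

Snell's law across each interface conserves sin θ / V, so sin θ_3 = V_3·sin θ₁/V₁.
sin θ_3 = 1311 × sin 9.9° / 665 = 0.3389.
θ_3 = 19.81° from the vertical.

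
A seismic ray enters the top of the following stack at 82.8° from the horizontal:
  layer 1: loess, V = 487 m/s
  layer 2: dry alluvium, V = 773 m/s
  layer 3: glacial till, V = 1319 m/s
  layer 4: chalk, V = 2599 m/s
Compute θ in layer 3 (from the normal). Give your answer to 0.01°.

19.84°

From the normal: θ₁ = 90° − 82.8° = 7.2°.
Snell's law across each interface conserves sin θ / V, so sin θ_3 = V_3·sin θ₁/V₁.
sin θ_3 = 1319 × sin 7.2° / 487 = 0.3395.
θ_3 = 19.84° from the vertical.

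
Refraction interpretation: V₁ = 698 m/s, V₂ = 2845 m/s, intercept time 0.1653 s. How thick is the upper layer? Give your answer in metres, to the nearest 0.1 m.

θ_c = arcsin(698/2845) = 14.20°; cos θ_c = 0.9694.
tᵢ = 2h cos θ_c/V₁ ⇒ h = tᵢ·V₁/(2 cos θ_c) = 0.1653·698/(2·0.9694) = 59.51 m.

59.5 m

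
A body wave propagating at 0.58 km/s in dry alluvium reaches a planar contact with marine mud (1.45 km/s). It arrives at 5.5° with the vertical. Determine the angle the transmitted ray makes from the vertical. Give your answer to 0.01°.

13.86°

Snell's law: sin θ₂ = (V₂/V₁)·sin θ₁ = (1.45/0.58)·sin 5.5° = 0.2396.
θ₂ = sin⁻¹(0.2396) = 13.86° (from vertical).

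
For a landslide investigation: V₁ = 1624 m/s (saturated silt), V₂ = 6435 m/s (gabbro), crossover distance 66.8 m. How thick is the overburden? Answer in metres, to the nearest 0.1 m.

h = (x_cross/2)·√((V₂−V₁)/(V₂+V₁)).
(V₂−V₁)/(V₂+V₁) = (6435−1624)/(6435+1624) = 0.5970; √ = 0.7726.
h = (66.8/2)·0.7726 = 25.81 m.

25.8 m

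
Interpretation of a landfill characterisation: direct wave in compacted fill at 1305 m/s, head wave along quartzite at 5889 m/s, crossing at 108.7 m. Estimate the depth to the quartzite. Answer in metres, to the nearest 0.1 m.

43.4 m

x_cross = 2h·√((V₂+V₁)/(V₂−V₁)) → h = x_cross / (2·√((V₂+V₁)/(V₂−V₁))).
√((V₂+V₁)/(V₂−V₁)) = √((5889+1305)/(5889−1305)) = 1.2527.
h = 108.7 / (2·1.2527) = 43.38 m.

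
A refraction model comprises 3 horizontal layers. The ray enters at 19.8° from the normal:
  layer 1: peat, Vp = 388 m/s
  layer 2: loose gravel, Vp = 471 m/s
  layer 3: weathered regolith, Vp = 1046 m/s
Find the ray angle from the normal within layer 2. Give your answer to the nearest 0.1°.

24.3°

Ray parameter p = sin 19.8° / 388 = 8.7304e-04 s/m.
sin θ_2 = p·V_2 = 8.7304e-04 × 471 = 0.4112.
θ_2 = 24.28° from the vertical.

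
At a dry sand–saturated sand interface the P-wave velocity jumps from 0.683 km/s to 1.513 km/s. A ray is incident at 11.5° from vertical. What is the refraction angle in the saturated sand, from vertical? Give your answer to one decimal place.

Snell's law: sin θ₂ = (V₂/V₁)·sin θ₁ = (1.513/0.683)·sin 11.5° = 0.4416.
θ₂ = sin⁻¹(0.4416) = 26.21° (from vertical).

26.2°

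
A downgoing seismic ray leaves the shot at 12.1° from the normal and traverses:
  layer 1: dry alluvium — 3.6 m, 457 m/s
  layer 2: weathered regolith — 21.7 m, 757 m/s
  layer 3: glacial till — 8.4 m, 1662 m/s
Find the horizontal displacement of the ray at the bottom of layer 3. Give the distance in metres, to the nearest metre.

19 m

Apply Snell's law at each interface; in layer i the horizontal offset is hᵢ·tan θᵢ.
Layer 1: θ = 12.10°; offset = 3.6·tan 12.10° = 0.772 m.
Layer 2: sin θ = 757·sin 12.1°/457 = 0.3472, θ = 20.32°; offset = 21.7·tan 20.32° = 8.035 m.
Layer 3: sin θ = 1662·sin 12.1°/457 = 0.7623, θ = 49.67°; offset = 8.4·tan 49.67° = 9.895 m.
Total horizontal offset = 18.701 m.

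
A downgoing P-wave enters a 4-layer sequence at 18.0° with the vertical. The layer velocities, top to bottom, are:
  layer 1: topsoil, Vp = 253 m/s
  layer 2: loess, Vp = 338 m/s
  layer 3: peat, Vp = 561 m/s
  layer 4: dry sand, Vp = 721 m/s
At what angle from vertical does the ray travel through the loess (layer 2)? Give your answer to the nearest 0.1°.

24.4°

Snell's law across each interface conserves sin θ / V, so sin θ_2 = V_2·sin θ₁/V₁.
sin θ_2 = 338 × sin 18.0° / 253 = 0.4128.
θ_2 = 24.38° from the vertical.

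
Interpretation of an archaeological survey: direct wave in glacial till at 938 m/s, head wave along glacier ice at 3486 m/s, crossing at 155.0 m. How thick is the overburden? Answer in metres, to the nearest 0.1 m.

x_cross = 2h·√((V₂+V₁)/(V₂−V₁)) → h = x_cross / (2·√((V₂+V₁)/(V₂−V₁))).
√((V₂+V₁)/(V₂−V₁)) = √((3486+938)/(3486−938)) = 1.3177.
h = 155.0 / (2·1.3177) = 58.82 m.

58.8 m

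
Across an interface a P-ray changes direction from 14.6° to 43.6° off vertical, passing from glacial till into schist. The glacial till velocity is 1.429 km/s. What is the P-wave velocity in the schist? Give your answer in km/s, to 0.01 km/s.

Snell's law: sin 14.6°/V₁ = sin 43.6°/V₂.
V₂ = V₁·sin 43.6°/sin 14.6° = 1.429 × 2.7358 = 3.91 km/s.

3.91 km/s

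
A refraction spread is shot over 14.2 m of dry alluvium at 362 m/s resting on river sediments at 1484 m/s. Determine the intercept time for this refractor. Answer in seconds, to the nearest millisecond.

tᵢ = 2h·√(V₂²−V₁²)/(V₁V₂).
√(V₂²−V₁²) = √(1484²−362²) = 1439.2 m/s.
tᵢ = 2·14.2·1439.2/(362·1484) = 0.07608 s.

0.076 s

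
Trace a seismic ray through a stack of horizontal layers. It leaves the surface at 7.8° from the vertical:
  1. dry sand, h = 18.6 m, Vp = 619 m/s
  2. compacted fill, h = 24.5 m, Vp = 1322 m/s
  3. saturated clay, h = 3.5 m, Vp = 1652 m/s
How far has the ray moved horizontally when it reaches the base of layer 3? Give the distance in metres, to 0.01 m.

11.33 m

Ray parameter p = sin 7.8° / 619 m/s = 2.1925e-04 s/m.
Layer 1: θ = 7.80°; offset = 18.6·tan 7.80° = 2.5479 m.
Layer 2: sin θ = p·1322 = 0.2898 → θ = 16.85°; offset = 24.5·tan 16.85° = 7.4198 m.
Layer 3: sin θ = p·1652 = 0.3622 → θ = 21.24°; offset = 3.5·tan 21.24° = 1.3600 m.
Σ offsets = 11.3277 m.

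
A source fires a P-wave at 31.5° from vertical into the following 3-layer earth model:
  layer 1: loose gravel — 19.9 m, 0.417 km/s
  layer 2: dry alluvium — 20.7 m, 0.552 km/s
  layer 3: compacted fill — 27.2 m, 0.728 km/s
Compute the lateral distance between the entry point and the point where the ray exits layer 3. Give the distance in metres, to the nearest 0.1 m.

92.6 m

Apply Snell's law at each interface; in layer i the horizontal offset is hᵢ·tan θᵢ.
Layer 1: θ = 31.50°; offset = 19.9·tan 31.50° = 12.195 m.
Layer 2: sin θ = 0.552·sin 31.5°/0.417 = 0.6917, θ = 43.76°; offset = 20.7·tan 43.76° = 19.824 m.
Layer 3: sin θ = 0.728·sin 31.5°/0.417 = 0.9122, θ = 65.81°; offset = 27.2·tan 65.81° = 60.546 m.
Total horizontal offset = 92.565 m.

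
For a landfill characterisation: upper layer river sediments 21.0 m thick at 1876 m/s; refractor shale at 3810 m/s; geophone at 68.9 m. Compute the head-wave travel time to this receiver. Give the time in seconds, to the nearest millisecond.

0.038 s

t = x/V₂ + 2h·√(V₂²−V₁²)/(V₁V₂).
√(V₂²−V₁²) = √(3810²−1876²) = 3316.1 m/s; delay term = 2·21.0·3316.1/(1876·3810) = 0.01949 s.
t = 68.9/3810 + 0.01949 = 0.03757 s.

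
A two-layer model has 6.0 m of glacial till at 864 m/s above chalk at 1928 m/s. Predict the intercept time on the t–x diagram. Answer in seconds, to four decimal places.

0.0124 s

θ_c = arcsin(V₁/V₂) = arcsin(864/1928) = 26.62°; cos θ_c = 0.8940.
tᵢ = 2h·cos θ_c / V₁ = 2·6.0·0.8940 / 864 = 0.01242 s.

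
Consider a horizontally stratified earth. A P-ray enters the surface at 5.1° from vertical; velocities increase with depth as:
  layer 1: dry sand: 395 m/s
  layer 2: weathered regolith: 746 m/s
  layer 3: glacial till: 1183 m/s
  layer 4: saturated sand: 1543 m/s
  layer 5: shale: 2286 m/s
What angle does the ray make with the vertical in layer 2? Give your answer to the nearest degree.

Snell's law across each interface conserves sin θ / V, so sin θ_2 = V_2·sin θ₁/V₁.
sin θ_2 = 746 × sin 5.1° / 395 = 0.1679.
θ_2 = 9.66° from the vertical.

10°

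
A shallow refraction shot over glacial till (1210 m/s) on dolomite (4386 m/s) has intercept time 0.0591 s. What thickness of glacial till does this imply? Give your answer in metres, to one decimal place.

θ_c = arcsin(1210/4386) = 16.01°; cos θ_c = 0.9612.
tᵢ = 2h cos θ_c/V₁ ⇒ h = tᵢ·V₁/(2 cos θ_c) = 0.0591·1210/(2·0.9612) = 37.20 m.

37.2 m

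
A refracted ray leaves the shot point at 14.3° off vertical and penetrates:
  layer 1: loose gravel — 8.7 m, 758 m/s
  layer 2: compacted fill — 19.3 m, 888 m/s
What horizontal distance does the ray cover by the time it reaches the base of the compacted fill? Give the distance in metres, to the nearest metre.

p = sin θ₁/V₁ = sin 14.3°/758 = 3.2586e-04 s/m is conserved through the stack.
Layer 1: θ = 14.30°; offset = 8.7·tan 14.30° = 2.218 m.
Layer 2: sin θ = p·888 = 0.2894 → θ = 16.82°; offset = 19.3·tan 16.82° = 5.834 m.
Summing the layer offsets gives 8.052 m.

8 m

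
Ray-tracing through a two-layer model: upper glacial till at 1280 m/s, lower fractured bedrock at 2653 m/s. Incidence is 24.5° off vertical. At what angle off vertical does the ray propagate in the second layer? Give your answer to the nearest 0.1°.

Snell's law: sin θ₂ = (V₂/V₁)·sin θ₁ = (2653/1280)·sin 24.5° = 0.8595.
θ₂ = sin⁻¹(0.8595) = 59.26° (from vertical).

59.3°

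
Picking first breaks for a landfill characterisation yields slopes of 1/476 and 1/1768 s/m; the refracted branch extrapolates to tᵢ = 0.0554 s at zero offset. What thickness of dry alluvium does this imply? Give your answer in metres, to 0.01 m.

h = tᵢ·V₁·V₂ / (2·√(V₂²−V₁²)).
√(V₂²−V₁²) = √(1768² − 476²) = 1702.7 m/s.
h = 0.0554 s × 476 × 1768 / (2 × 1702.7) = 13.69 m.

13.69 m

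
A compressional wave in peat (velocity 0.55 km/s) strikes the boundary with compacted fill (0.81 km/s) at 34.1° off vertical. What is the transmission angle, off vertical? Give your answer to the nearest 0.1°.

sin θ₁/V₁ = sin θ₂/V₂ ⇒ sin θ₂ = 0.81·sin 34.1°/0.55 = 0.81·0.5606/0.55 = 0.8257.
θ₂ = arcsin 0.8257 = 55.66° from the normal.

55.7°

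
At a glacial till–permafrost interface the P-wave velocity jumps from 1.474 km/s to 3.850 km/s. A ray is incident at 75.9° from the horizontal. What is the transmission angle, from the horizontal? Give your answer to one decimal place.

50.5°

Convert to the normal: θ₁ = 90° − 75.9° = 14.1°.
sin θ₁/V₁ = sin θ₂/V₂ ⇒ sin θ₂ = 3.850·sin 14.1°/1.474 = 3.850·0.2436/1.474 = 0.6363.
θ₂ = sin⁻¹(0.6363) = 39.52° (from vertical).
From the interface: 90° − 39.52° = 50.48°.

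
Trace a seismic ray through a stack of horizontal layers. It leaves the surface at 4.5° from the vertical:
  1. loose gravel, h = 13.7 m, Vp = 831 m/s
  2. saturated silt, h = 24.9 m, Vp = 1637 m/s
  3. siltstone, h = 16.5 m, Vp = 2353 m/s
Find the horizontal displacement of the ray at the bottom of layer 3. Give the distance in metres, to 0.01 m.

Apply Snell's law at each interface; in layer i the horizontal offset is hᵢ·tan θᵢ.
Layer 1: θ = 4.50°; offset = 13.7·tan 4.50° = 1.0782 m.
Layer 2: sin θ = 1637·sin 4.5°/831 = 0.1546, θ = 8.89°; offset = 24.9·tan 8.89° = 3.8953 m.
Layer 3: sin θ = 2353·sin 4.5°/831 = 0.2222, θ = 12.84°; offset = 16.5·tan 12.84° = 3.7596 m.
Σ offsets = 8.7331 m.

8.73 m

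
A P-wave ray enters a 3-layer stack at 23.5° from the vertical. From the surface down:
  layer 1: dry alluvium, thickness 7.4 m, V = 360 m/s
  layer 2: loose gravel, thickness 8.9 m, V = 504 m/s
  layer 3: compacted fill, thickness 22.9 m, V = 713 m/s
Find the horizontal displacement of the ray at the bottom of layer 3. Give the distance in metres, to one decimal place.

p = sin θ₁/V₁ = sin 23.5°/360 = 1.1076e-03 s/m is conserved through the stack.
Layer 1: θ = 23.50°; offset = 7.4·tan 23.50° = 3.218 m.
Layer 2: sin θ = p·504 = 0.5582 → θ = 33.93°; offset = 8.9·tan 33.93° = 5.988 m.
Layer 3: sin θ = p·713 = 0.7897 → θ = 52.16°; offset = 22.9·tan 52.16° = 29.482 m.
Summing the layer offsets gives 38.688 m.

38.7 m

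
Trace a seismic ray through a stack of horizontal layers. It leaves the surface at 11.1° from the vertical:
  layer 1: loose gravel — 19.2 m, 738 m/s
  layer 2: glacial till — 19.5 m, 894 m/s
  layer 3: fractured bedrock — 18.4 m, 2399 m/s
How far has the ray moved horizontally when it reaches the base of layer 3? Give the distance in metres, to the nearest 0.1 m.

Ray parameter p = sin 11.1° / 738 m/s = 2.6087e-04 s/m.
Layer 1: θ = 11.10°; offset = 19.2·tan 11.10° = 3.767 m.
Layer 2: sin θ = p·894 = 0.2332 → θ = 13.49°; offset = 19.5·tan 13.49° = 4.677 m.
Layer 3: sin θ = p·2399 = 0.6258 → θ = 38.74°; offset = 18.4·tan 38.74° = 14.764 m.
Total horizontal offset = 23.207 m.

23.2 m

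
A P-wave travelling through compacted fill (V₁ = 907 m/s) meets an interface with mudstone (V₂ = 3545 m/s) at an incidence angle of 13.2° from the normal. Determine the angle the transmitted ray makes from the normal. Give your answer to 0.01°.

Snell's law: sin θ₂ = (V₂/V₁)·sin θ₁ = (3545/907)·sin 13.2° = 0.8925.
θ₂ = arcsin 0.8925 = 63.19° from the normal.

63.19°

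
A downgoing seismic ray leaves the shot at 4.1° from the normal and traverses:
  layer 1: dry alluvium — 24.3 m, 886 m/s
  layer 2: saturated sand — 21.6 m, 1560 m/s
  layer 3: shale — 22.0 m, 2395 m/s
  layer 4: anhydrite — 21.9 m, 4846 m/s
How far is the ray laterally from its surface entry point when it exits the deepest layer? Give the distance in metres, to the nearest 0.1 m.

Apply Snell's law at each interface; in layer i the horizontal offset is hᵢ·tan θᵢ.
Layer 1: θ = 4.10°; offset = 24.3·tan 4.10° = 1.742 m.
Layer 2: sin θ = 1560·sin 4.1°/886 = 0.1259, θ = 7.23°; offset = 21.6·tan 7.23° = 2.741 m.
Layer 3: sin θ = 2395·sin 4.1°/886 = 0.1933, θ = 11.14°; offset = 22.0·tan 11.14° = 4.334 m.
Layer 4: sin θ = 4846·sin 4.1°/886 = 0.3911, θ = 23.02°; offset = 21.9·tan 23.02° = 9.305 m.
Total horizontal offset = 18.122 m.

18.1 m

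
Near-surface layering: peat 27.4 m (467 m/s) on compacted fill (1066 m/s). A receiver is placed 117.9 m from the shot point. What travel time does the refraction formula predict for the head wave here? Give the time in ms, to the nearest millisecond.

θ_c = arcsin(V₁/V₂) = arcsin(467/1066) = 25.98°, cos θ_c = 0.8989.
Intercept time tᵢ = 2h cos θ_c / V₁ = 2·27.4·0.8989/467 = 0.10549 s.
t = x/V₂ + tᵢ = 117.9/1066 + 0.10549 = 0.21609 s.

216 ms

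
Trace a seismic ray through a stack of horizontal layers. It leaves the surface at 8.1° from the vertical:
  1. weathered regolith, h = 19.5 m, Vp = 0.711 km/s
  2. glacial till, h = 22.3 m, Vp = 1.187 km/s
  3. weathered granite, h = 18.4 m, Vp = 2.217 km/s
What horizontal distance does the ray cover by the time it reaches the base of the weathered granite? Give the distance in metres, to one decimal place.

17.2 m

Apply Snell's law at each interface; in layer i the horizontal offset is hᵢ·tan θᵢ.
Layer 1: θ = 8.10°; offset = 19.5·tan 8.10° = 2.775 m.
Layer 2: sin θ = 1.187·sin 8.1°/0.711 = 0.2352, θ = 13.61°; offset = 22.3·tan 13.61° = 5.397 m.
Layer 3: sin θ = 2.217·sin 8.1°/0.711 = 0.4394, θ = 26.06°; offset = 18.4·tan 26.06° = 8.999 m.
Σ offsets = 17.171 m.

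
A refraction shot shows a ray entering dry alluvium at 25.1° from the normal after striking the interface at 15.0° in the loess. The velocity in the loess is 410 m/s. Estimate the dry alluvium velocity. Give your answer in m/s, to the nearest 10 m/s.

Snell's law: sin 15.0°/V₁ = sin 25.1°/V₂.
V₂ = V₁·sin 25.1°/sin 15.0° = 410 × 1.6390 = 671.98 m/s.

670 m/s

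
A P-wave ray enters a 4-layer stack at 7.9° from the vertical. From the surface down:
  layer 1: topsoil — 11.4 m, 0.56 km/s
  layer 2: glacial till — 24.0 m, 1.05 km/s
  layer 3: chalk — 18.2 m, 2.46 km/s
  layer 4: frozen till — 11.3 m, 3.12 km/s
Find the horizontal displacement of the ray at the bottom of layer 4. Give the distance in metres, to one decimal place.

35.2 m

p = sin θ₁/V₁ = sin 7.9°/0.56 = 2.4544e-01 s/km is conserved through the stack.
Layer 1: θ = 7.90°; offset = 11.4·tan 7.90° = 1.582 m.
Layer 2: sin θ = p·1.05 = 0.2577 → θ = 14.93°; offset = 24.0·tan 14.93° = 6.401 m.
Layer 3: sin θ = p·2.46 = 0.6038 → θ = 37.14°; offset = 18.2·tan 37.14° = 13.785 m.
Layer 4: sin θ = p·3.12 = 0.7658 → θ = 49.97°; offset = 11.3·tan 49.97° = 13.455 m.
Total horizontal offset = 35.223 m.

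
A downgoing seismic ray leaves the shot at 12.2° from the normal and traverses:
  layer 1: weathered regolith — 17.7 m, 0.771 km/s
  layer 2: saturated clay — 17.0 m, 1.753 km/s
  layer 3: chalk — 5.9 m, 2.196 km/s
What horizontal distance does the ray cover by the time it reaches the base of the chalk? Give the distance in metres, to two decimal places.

17.59 m

Ray parameter p = sin 12.2° / 0.771 km/s = 2.7409e-01 s/km.
Layer 1: θ = 12.20°; offset = 17.7·tan 12.20° = 3.8269 m.
Layer 2: sin θ = p·1.753 = 0.4805 → θ = 28.72°; offset = 17.0·tan 28.72° = 9.3138 m.
Layer 3: sin θ = p·2.196 = 0.6019 → θ = 37.01°; offset = 5.9·tan 37.01° = 4.4470 m.
Summing the layer offsets gives 17.5877 m.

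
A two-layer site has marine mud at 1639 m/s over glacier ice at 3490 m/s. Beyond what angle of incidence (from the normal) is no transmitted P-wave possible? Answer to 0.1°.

At critical incidence the refracted ray runs along the interface (θ₂ = 90°), so sin θ_c = V₁/V₂.
θ_c = arcsin(1639/3490) = arcsin 0.4696 = 28.01°.

28.0°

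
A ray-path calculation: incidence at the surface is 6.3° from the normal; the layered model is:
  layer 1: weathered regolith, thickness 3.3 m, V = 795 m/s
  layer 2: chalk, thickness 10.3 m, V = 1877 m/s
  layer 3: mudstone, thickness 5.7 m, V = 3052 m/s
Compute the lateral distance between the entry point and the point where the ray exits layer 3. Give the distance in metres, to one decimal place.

5.8 m

Apply Snell's law at each interface; in layer i the horizontal offset is hᵢ·tan θᵢ.
Layer 1: θ = 6.30°; offset = 3.3·tan 6.30° = 0.364 m.
Layer 2: sin θ = 1877·sin 6.3°/795 = 0.2591, θ = 15.02°; offset = 10.3·tan 15.02° = 2.763 m.
Layer 3: sin θ = 3052·sin 6.3°/795 = 0.4213, θ = 24.91°; offset = 5.7·tan 24.91° = 2.648 m.
Σ offsets = 5.775 m.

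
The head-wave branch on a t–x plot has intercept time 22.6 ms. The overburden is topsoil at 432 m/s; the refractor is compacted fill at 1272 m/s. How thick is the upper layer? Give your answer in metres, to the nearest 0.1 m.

5.2 m

θ_c = arcsin(432/1272) = 19.85°; cos θ_c = 0.9406.
tᵢ = 2h cos θ_c/V₁ ⇒ h = tᵢ·V₁/(2 cos θ_c) = 0.0226·432/(2·0.9406) = 5.19 m.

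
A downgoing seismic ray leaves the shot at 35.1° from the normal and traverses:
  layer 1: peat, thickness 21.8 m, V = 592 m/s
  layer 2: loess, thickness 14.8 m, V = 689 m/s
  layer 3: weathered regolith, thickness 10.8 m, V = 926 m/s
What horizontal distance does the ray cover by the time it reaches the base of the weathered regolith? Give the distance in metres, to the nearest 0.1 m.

Ray parameter p = sin 35.1° / 592 m/s = 9.7129e-04 s/m.
Layer 1: θ = 35.10°; offset = 21.8·tan 35.10° = 15.321 m.
Layer 2: sin θ = p·689 = 0.6692 → θ = 42.01°; offset = 14.8·tan 42.01° = 13.329 m.
Layer 3: sin θ = p·926 = 0.8994 → θ = 64.08°; offset = 10.8·tan 64.08° = 22.223 m.
Summing the layer offsets gives 50.874 m.

50.9 m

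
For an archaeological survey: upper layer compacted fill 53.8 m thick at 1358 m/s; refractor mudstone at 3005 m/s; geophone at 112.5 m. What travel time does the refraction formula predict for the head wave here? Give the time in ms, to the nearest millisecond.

t = x/V₂ + 2h·√(V₂²−V₁²)/(V₁V₂).
√(V₂²−V₁²) = √(3005²−1358²) = 2680.6 m/s; delay term = 2·53.8·2680.6/(1358·3005) = 0.07068 s.
t = 112.5/3005 + 0.07068 = 0.10812 s.

108 ms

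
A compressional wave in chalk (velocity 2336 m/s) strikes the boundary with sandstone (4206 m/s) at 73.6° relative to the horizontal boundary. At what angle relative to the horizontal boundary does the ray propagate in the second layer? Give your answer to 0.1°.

59.4°

Angle from the normal: 90° − 73.6° = 16.4°.
sin θ₁/V₁ = sin θ₂/V₂ ⇒ sin θ₂ = 4206·sin 16.4°/2336 = 4206·0.2823/2336 = 0.5084.
θ₂ = sin⁻¹(0.5084) = 30.55° (from vertical).
From the interface: 90° − 30.55° = 59.45°.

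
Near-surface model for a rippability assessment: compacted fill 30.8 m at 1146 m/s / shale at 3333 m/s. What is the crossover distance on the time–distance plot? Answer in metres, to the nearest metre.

θ_c = arcsin(1146/3333) = 20.11°, so cos θ_c = 0.9390 and tᵢ = 2h cos θ_c/V₁ = 0.0505 s.
At crossover x/V₁ = x/V₂ + tᵢ ⇒ x = tᵢ/(1/V₁ − 1/V₂) = 0.05047/(8.7260e-04 − 3.0003e-04) = 88.15 m.

88 m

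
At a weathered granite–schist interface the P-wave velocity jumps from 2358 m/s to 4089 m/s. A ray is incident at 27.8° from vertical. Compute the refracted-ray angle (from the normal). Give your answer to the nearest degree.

Snell's law: sin θ₂ = (V₂/V₁)·sin θ₁ = (4089/2358)·sin 27.8° = 0.8088.
θ₂ = sin⁻¹(0.8088) = 53.97° (from vertical).

54°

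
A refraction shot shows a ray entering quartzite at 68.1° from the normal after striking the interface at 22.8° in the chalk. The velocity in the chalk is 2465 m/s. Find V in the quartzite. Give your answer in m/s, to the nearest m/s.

Snell's law: sin 22.8°/V₁ = sin 68.1°/V₂.
V₂ = V₁·sin 68.1°/sin 22.8° = 2465 × 2.3943 = 5902.00 m/s.

5902 m/s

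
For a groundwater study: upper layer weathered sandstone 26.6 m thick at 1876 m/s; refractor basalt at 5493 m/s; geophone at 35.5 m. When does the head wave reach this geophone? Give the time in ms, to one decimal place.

θ_c = arcsin(V₁/V₂) = arcsin(1876/5493) = 19.97°, cos θ_c = 0.9399.
Intercept time tᵢ = 2h cos θ_c / V₁ = 2·26.6·0.9399/1876 = 0.02665 s.
t = x/V₂ + tᵢ = 35.5/5493 + 0.02665 = 0.03312 s.

33.1 ms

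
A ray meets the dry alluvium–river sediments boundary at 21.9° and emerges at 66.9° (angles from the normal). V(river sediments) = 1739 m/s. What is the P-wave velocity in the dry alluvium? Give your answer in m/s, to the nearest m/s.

Snell's law: sin 21.9°/V₁ = sin 66.9°/V₂.
V₁ = V₂·sin 21.9°/sin 66.9° = 1739 × 0.4055 = 705.16 m/s.

705 m/s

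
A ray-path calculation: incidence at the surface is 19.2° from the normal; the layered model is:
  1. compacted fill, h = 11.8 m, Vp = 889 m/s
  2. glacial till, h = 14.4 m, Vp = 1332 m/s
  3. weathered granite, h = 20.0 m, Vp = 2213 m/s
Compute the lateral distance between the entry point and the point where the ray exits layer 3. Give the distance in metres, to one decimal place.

Ray parameter p = sin 19.2° / 889 m/s = 3.6993e-04 s/m.
Layer 1: θ = 19.20°; offset = 11.8·tan 19.20° = 4.109 m.
Layer 2: sin θ = p·1332 = 0.4927 → θ = 29.52°; offset = 14.4·tan 29.52° = 8.154 m.
Layer 3: sin θ = p·2213 = 0.8187 → θ = 54.95°; offset = 20.0·tan 54.95° = 28.510 m.
Total horizontal offset = 40.773 m.

40.8 m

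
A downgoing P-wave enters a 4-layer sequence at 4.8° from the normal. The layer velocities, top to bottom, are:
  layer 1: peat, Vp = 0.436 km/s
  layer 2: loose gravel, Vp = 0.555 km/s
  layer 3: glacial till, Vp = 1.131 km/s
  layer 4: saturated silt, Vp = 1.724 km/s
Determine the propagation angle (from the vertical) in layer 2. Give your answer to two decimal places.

6.11°

Snell's law across each interface conserves sin θ / V, so sin θ_2 = V_2·sin θ₁/V₁.
sin θ_2 = 0.555 × sin 4.8° / 0.436 = 0.1065.
θ_2 = arcsin 0.1065 = 6.11°.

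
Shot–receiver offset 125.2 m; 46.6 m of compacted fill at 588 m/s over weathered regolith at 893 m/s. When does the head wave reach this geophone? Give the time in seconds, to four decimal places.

0.2595 s

θ_c = arcsin(V₁/V₂) = arcsin(588/893) = 41.18°, cos θ_c = 0.7526.
Intercept time tᵢ = 2h cos θ_c / V₁ = 2·46.6·0.7526/588 = 0.11929 s.
t = x/V₂ + tᵢ = 125.2/893 + 0.11929 = 0.25949 s.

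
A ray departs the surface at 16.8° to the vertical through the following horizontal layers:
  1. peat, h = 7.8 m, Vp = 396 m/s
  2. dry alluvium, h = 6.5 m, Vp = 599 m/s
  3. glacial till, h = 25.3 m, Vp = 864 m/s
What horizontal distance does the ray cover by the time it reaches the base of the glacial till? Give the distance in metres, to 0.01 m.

p = sin θ₁/V₁ = sin 16.8°/396 = 7.2988e-04 s/m is conserved through the stack.
Layer 1: θ = 16.80°; offset = 7.8·tan 16.80° = 2.3550 m.
Layer 2: sin θ = p·599 = 0.4372 → θ = 25.93°; offset = 6.5·tan 25.93° = 3.1598 m.
Layer 3: sin θ = p·864 = 0.6306 → θ = 39.10°; offset = 25.3·tan 39.10° = 20.5575 m.
Σ offsets = 26.0722 m.

26.07 m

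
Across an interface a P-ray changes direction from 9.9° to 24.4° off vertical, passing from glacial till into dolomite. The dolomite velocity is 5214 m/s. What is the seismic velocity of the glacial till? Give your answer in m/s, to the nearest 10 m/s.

2170 m/s

Snell's law: sin 9.9°/V₁ = sin 24.4°/V₂.
V₁ = V₂·sin 9.9°/sin 24.4° = 5214 × 0.4162 = 2170.00 m/s.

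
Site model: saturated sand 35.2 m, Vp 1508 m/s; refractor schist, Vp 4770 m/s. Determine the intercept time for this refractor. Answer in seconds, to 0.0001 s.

0.0443 s

tᵢ = 2h·√(V₂²−V₁²)/(V₁V₂).
√(V₂²−V₁²) = √(4770²−1508²) = 4525.4 m/s.
tᵢ = 2·35.2·4525.4/(1508·4770) = 0.04429 s.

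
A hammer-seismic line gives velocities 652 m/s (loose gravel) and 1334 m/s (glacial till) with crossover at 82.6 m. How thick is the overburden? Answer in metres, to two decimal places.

x_cross = 2h·√((V₂+V₁)/(V₂−V₁)) → h = x_cross / (2·√((V₂+V₁)/(V₂−V₁))).
√((V₂+V₁)/(V₂−V₁)) = √((1334+652)/(1334−652)) = 1.7065.
h = 82.6 / (2·1.7065) = 24.20 m.

24.20 m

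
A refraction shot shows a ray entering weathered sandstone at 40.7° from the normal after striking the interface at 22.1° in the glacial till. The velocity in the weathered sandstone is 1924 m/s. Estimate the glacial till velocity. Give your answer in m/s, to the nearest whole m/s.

sin 22.1° = 0.3762; sin 40.7° = 0.6521.
V₁ = V₂·(sin θ₁/sin θ₂) = 1924·(0.3762/0.6521) = 1110.04 m/s.

1110 m/s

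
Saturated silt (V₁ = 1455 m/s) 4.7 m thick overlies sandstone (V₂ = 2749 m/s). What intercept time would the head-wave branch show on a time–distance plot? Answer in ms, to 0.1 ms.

5.5 ms

tᵢ = 2h·√(V₂²−V₁²)/(V₁V₂).
√(V₂²−V₁²) = √(2749²−1455²) = 2332.4 m/s.
tᵢ = 2·4.7·2332.4/(1455·2749) = 0.00548 s.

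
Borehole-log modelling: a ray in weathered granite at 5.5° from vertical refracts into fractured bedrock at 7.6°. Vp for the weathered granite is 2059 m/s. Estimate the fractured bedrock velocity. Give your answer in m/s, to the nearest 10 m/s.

2840 m/s

Snell's law: sin 5.5°/V₁ = sin 7.6°/V₂.
V₂ = V₁·sin 7.6°/sin 5.5° = 2059 × 1.3799 = 2841.19 m/s.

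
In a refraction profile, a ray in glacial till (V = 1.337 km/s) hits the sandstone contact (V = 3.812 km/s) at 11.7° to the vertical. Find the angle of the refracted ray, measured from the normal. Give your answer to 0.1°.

35.3°

Snell's law: sin θ₂ = (V₂/V₁)·sin θ₁ = (3.812/1.337)·sin 11.7° = 0.5782.
θ₂ = sin⁻¹(0.5782) = 35.32° (from vertical).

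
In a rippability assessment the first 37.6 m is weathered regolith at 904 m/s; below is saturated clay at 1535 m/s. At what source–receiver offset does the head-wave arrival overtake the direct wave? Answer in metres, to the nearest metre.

θ_c = arcsin(904/1535) = 36.08°, so cos θ_c = 0.8082 and tᵢ = 2h cos θ_c/V₁ = 0.0672 s.
At crossover x/V₁ = x/V₂ + tᵢ ⇒ x = tᵢ/(1/V₁ − 1/V₂) = 0.06723/(1.1062e-03 − 6.5147e-04) = 147.85 m.

148 m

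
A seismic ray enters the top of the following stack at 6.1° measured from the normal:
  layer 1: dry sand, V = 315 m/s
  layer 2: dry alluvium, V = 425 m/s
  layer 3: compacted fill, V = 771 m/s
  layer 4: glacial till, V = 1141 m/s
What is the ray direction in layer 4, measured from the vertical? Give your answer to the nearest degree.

Ray parameter p = sin 6.1° / 315 = 3.3735e-04 s/m.
sin θ_4 = p·V_4 = 3.3735e-04 × 1141 = 0.3849.
θ_4 = 22.64° from the vertical.

23°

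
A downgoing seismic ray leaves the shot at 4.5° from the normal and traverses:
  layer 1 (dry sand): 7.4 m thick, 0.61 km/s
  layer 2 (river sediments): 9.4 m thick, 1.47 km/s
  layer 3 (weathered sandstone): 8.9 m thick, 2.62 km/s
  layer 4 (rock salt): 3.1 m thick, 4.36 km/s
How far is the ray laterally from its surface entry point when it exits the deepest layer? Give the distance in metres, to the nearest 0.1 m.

7.7 m

Apply Snell's law at each interface; in layer i the horizontal offset is hᵢ·tan θᵢ.
Layer 1: θ = 4.50°; offset = 7.4·tan 4.50° = 0.582 m.
Layer 2: sin θ = 1.47·sin 4.5°/0.61 = 0.1891, θ = 10.90°; offset = 9.4·tan 10.90° = 1.810 m.
Layer 3: sin θ = 2.62·sin 4.5°/0.61 = 0.3370, θ = 19.69°; offset = 8.9·tan 19.69° = 3.186 m.
Layer 4: sin θ = 4.36·sin 4.5°/0.61 = 0.5608, θ = 34.11°; offset = 3.1·tan 34.11° = 2.100 m.
Total horizontal offset = 7.678 m.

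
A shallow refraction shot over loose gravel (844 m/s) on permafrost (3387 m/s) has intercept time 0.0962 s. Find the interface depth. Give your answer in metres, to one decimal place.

h = tᵢ·V₁·V₂ / (2·√(V₂²−V₁²)).
√(V₂²−V₁²) = √(3387² − 844²) = 3280.2 m/s.
h = 0.0962 s × 844 × 3387 / (2 × 3280.2) = 41.92 m.

41.9 m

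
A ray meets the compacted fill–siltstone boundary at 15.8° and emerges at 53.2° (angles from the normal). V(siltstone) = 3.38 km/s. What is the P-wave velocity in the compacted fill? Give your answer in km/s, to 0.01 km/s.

1.15 km/s

Snell's law: sin 15.8°/V₁ = sin 53.2°/V₂.
V₁ = V₂·sin 15.8°/sin 53.2° = 3.38 × 0.3400 = 1.15 km/s.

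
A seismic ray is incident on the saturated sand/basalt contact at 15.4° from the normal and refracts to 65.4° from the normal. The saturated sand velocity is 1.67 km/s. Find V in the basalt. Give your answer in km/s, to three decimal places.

Snell's law: sin 15.4°/V₁ = sin 65.4°/V₂.
V₂ = V₁·sin 65.4°/sin 15.4° = 1.67 × 3.4239 = 5.718 km/s.

5.718 km/s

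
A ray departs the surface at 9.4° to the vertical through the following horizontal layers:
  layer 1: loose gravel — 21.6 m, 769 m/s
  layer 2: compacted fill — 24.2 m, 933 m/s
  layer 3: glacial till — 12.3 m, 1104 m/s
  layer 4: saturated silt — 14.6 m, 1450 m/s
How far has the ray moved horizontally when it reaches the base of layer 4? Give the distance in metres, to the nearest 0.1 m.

16.2 m

Apply Snell's law at each interface; in layer i the horizontal offset is hᵢ·tan θᵢ.
Layer 1: θ = 9.40°; offset = 21.6·tan 9.40° = 3.576 m.
Layer 2: sin θ = 933·sin 9.4°/769 = 0.1982, θ = 11.43°; offset = 24.2·tan 11.43° = 4.892 m.
Layer 3: sin θ = 1104·sin 9.4°/769 = 0.2345, θ = 13.56°; offset = 12.3·tan 13.56° = 2.967 m.
Layer 4: sin θ = 1450·sin 9.4°/769 = 0.3080, θ = 17.94°; offset = 14.6·tan 17.94° = 4.726 m.
Summing the layer offsets gives 16.161 m.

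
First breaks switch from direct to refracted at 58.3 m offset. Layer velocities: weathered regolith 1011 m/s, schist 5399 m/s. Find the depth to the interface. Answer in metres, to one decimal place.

h = (x_cross/2)·√((V₂−V₁)/(V₂+V₁)).
(V₂−V₁)/(V₂+V₁) = (5399−1011)/(5399+1011) = 0.6846; √ = 0.8274.
h = (58.3/2)·0.8274 = 24.12 m.

24.1 m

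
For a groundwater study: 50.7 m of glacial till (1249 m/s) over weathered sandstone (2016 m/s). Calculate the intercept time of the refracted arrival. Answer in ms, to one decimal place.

θ_c = arcsin(V₁/V₂) = arcsin(1249/2016) = 38.28°; cos θ_c = 0.7850.
tᵢ = 2h·cos θ_c / V₁ = 2·50.7·0.7850 / 1249 = 0.06373 s.

63.7 ms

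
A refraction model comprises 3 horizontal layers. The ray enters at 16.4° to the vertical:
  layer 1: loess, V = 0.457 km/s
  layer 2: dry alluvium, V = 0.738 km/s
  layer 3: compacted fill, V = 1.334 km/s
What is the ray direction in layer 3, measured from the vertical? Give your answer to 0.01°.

Ray parameter p = sin 16.4° / 0.457 = 6.1782e-01 s/km.
sin θ_3 = p·V_3 = 6.1782e-01 × 1.334 = 0.8242.
θ_3 = 55.50° from the vertical.

55.50°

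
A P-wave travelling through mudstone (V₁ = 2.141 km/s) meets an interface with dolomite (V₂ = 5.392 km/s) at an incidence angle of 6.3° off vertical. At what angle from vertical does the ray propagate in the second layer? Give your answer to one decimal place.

sin θ₁/V₁ = sin θ₂/V₂ ⇒ sin θ₂ = 5.392·sin 6.3°/2.141 = 5.392·0.1097/2.141 = 0.2764.
θ₂ = arcsin 0.2764 = 16.04° from the normal.

16.0°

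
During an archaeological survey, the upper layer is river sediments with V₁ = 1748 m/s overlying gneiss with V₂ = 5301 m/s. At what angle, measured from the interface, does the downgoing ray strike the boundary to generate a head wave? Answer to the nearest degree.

Critical incidence: sin θ_c = V₁/V₂ = 1748/5301 = 0.3297.
θ_c = arcsin 0.3297 = 19.25°.
Measured from the interface: 90° − 19.25° = 70.75°.

71°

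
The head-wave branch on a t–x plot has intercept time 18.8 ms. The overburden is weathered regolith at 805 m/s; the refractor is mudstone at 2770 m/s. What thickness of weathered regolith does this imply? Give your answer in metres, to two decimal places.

h = tᵢ·V₁·V₂ / (2·√(V₂²−V₁²)).
√(V₂²−V₁²) = √(2770² − 805²) = 2650.4 m/s.
h = 0.0188 s × 805 × 2770 / (2 × 2650.4) = 7.91 m.

7.91 m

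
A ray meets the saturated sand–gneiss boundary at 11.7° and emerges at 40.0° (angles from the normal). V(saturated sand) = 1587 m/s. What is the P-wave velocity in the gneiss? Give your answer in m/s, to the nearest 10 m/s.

5030 m/s

sin 11.7° = 0.2028; sin 40.0° = 0.6428.
V₂ = V₁·(sin θ₂/sin θ₁) = 1587·(0.6428/0.2028) = 5030.41 m/s.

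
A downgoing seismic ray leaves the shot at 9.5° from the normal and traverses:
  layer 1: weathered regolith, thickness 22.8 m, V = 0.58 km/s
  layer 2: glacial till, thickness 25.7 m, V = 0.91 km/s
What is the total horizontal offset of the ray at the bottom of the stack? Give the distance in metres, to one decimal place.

Apply Snell's law at each interface; in layer i the horizontal offset is hᵢ·tan θᵢ.
Layer 1: θ = 9.50°; offset = 22.8·tan 9.50° = 3.815 m.
Layer 2: sin θ = 0.91·sin 9.5°/0.58 = 0.2590, θ = 15.01°; offset = 25.7·tan 15.01° = 6.890 m.
Total horizontal offset = 10.706 m.

10.7 m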